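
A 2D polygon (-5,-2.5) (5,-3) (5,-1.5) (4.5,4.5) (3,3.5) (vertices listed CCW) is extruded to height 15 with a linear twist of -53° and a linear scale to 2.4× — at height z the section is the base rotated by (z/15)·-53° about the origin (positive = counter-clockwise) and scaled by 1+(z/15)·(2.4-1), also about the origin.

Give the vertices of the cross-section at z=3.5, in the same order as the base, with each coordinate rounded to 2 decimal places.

t = z/height = 3.5/15 = 0.233333
s = 1 + (scale-1)·z/height = 1 + (2.4-1)·3.5/15 = 1.326667
θ = twist·z/height = -53°·3.5/15 = -12.3667° = -0.215839 rad
cos θ = 0.976797, sin θ = -0.214167 (intermediates below are computed at full precision and shown rounded to 5 d.p.)
v1: (-5,-2.5) → rotate → (-5.41940,-1.37116) → ×s → (-7.18974,-1.81907) → (-7.19,-1.82)
v2: (5,-3) → rotate → (4.24148,-4.00123) → ×s → (5.62704,-5.30829) → (5.63,-5.31)
v3: (5,-1.5) → rotate → (4.56273,-2.53603) → ×s → (6.05323,-3.36447) → (6.05,-3.36)
v4: (4.5,4.5) → rotate → (5.35934,3.43183) → ×s → (7.11006,4.55290) → (7.11,4.55)
v5: (3,3.5) → rotate → (3.67998,2.77629) → ×s → (4.88210,3.68321) → (4.88,3.68)

Cross-section at z=3.5: (-7.19,-1.82) (5.63,-5.31) (6.05,-3.36) (7.11,4.55) (4.88,3.68)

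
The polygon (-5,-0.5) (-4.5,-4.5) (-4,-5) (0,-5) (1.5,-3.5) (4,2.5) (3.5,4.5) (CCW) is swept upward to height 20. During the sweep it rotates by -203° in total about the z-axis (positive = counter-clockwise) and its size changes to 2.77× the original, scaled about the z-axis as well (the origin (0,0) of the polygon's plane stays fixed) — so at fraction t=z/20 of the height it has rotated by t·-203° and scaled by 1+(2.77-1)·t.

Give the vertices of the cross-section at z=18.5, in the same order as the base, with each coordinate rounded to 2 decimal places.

t = z/height = 18.5/20 = 0.925
s = 1 + (scale-1)·z/height = 1 + (2.77-1)·18.5/20 = 2.637250
θ = twist·z/height = -203°·18.5/20 = -187.7750° = -3.277292 rad
cos θ = -0.990807, sin θ = 0.135283 (intermediates below are computed at full precision and shown rounded to 5 d.p.)
v1: (-5,-0.5) → rotate → (5.02168,-0.18101) → ×s → (13.24342,-0.47738) → (13.24,-0.48)
v2: (-4.5,-4.5) → rotate → (5.06741,3.84986) → ×s → (13.36402,10.15303) → (13.36,10.15)
v3: (-4,-5) → rotate → (4.63964,4.41290) → ×s → (12.23590,11.63793) → (12.24,11.64)
v4: (0,-5) → rotate → (0.67642,4.95403) → ×s → (1.78388,13.06503) → (1.78,13.07)
v5: (1.5,-3.5) → rotate → (-1.01272,3.67075) → ×s → (-2.67079,9.68068) → (-2.67,9.68)
v6: (4,2.5) → rotate → (-4.30144,-1.93588) → ×s → (-11.34396,-5.10541) → (-11.34,-5.11)
v7: (3.5,4.5) → rotate → (-4.07660,-3.98514) → ×s → (-10.75101,-10.50981) → (-10.75,-10.51)

Cross-section at z=18.5: (13.24,-0.48) (13.36,10.15) (12.24,11.64) (1.78,13.07) (-2.67,9.68) (-11.34,-5.11) (-10.75,-10.51)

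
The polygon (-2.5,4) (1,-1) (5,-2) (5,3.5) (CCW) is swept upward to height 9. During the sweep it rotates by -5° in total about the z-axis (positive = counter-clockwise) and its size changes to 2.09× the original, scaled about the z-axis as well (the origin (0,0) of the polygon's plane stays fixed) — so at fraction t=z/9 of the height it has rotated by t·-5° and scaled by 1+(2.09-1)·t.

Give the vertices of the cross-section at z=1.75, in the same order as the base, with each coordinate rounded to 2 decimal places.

Cross-section at z=1.75: (-2.95,4.90) (1.19,-1.23) (6.02,-2.53) (6.13,4.14)

t = z/height = 1.75/9 = 0.194444
s = 1 + (scale-1)·z/height = 1 + (2.09-1)·1.75/9 = 1.211944
θ = twist·z/height = -5°·1.75/9 = -0.9722° = -0.016968 rad
cos θ = 0.999856, sin θ = -0.016968 (intermediates below are computed at full precision and shown rounded to 5 d.p.)
v1: (-2.5,4) → rotate → (-2.43177,4.04184) → ×s → (-2.94717,4.89849) → (-2.95,4.90)
v2: (1,-1) → rotate → (0.98289,-1.01682) → ×s → (1.19121,-1.23233) → (1.19,-1.23)
v3: (5,-2) → rotate → (4.96534,-2.08455) → ×s → (6.01772,-2.52636) → (6.02,-2.53)
v4: (5,3.5) → rotate → (5.05867,3.41466) → ×s → (6.13082,4.13838) → (6.13,4.14)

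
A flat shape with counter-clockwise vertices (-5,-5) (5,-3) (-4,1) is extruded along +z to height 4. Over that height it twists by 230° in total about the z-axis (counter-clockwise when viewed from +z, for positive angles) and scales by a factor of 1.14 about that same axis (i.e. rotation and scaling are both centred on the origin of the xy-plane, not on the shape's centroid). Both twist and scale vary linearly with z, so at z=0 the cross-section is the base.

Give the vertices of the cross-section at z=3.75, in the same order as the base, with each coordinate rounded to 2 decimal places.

t = z/height = 3.75/4 = 0.9375
s = 1 + (scale-1)·z/height = 1 + (1.14-1)·3.75/4 = 1.131250
θ = twist·z/height = 230°·3.75/4 = 215.6250° = 3.763366 rad
cos θ = -0.812847, sin θ = -0.582478 (intermediates below are computed at full precision and shown rounded to 5 d.p.)
v1: (-5,-5) → rotate → (1.15184,6.97662) → ×s → (1.30302,7.89230) → (1.30,7.89)
v2: (5,-3) → rotate → (-5.81167,-0.47385) → ×s → (-6.57445,-0.53604) → (-6.57,-0.54)
v3: (-4,1) → rotate → (3.83386,1.51706) → ×s → (4.33706,1.71618) → (4.34,1.72)

Cross-section at z=3.75: (1.30,7.89) (-6.57,-0.54) (4.34,1.72)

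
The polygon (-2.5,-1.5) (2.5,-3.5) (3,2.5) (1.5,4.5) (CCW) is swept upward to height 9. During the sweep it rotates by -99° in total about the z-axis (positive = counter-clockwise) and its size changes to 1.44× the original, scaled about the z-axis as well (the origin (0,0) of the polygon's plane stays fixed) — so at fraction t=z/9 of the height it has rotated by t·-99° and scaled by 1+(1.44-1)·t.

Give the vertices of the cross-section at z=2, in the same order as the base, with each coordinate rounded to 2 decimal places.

Cross-section at z=2: (-3.16,-0.50) (1.11,-4.59) (4.08,1.31) (3.38,3.96)

t = z/height = 2/9 = 0.222222
s = 1 + (scale-1)·z/height = 1 + (1.44-1)·2/9 = 1.097778
θ = twist·z/height = -99°·2/9 = -22.0000° = -0.383972 rad
cos θ = 0.927184, sin θ = -0.374607 (intermediates below are computed at full precision and shown rounded to 5 d.p.)
v1: (-2.5,-1.5) → rotate → (-2.87987,-0.45426) → ×s → (-3.16146,-0.49868) → (-3.16,-0.50)
v2: (2.5,-3.5) → rotate → (1.00684,-4.18166) → ×s → (1.10528,-4.59053) → (1.11,-4.59)
v3: (3,2.5) → rotate → (3.71807,1.19414) → ×s → (4.08161,1.31090) → (4.08,1.31)
v4: (1.5,4.5) → rotate → (3.07651,3.61042) → ×s → (3.37732,3.96344) → (3.38,3.96)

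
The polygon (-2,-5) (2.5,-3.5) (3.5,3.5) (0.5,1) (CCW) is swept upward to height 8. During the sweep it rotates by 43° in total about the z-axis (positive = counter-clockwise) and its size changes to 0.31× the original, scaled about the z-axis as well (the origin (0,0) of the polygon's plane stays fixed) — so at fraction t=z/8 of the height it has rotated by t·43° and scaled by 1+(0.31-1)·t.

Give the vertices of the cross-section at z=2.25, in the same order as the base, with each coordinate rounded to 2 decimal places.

t = z/height = 2.25/8 = 0.28125
s = 1 + (scale-1)·z/height = 1 + (0.31-1)·2.25/8 = 0.805938
θ = twist·z/height = 43°·2.25/8 = 12.0938° = 0.211076 rad
cos θ = 0.977806, sin θ = 0.209512 (intermediates below are computed at full precision and shown rounded to 5 d.p.)
v1: (-2,-5) → rotate → (-0.90805,-5.30805) → ×s → (-0.73183,-4.27796) → (-0.73,-4.28)
v2: (2.5,-3.5) → rotate → (3.17781,-2.89854) → ×s → (2.56111,-2.33604) → (2.56,-2.34)
v3: (3.5,3.5) → rotate → (2.68903,4.15561) → ×s → (2.16719,3.34916) → (2.17,3.35)
v4: (0.5,1) → rotate → (0.27939,1.08256) → ×s → (0.22517,0.87248) → (0.23,0.87)

Cross-section at z=2.25: (-0.73,-4.28) (2.56,-2.34) (2.17,3.35) (0.23,0.87)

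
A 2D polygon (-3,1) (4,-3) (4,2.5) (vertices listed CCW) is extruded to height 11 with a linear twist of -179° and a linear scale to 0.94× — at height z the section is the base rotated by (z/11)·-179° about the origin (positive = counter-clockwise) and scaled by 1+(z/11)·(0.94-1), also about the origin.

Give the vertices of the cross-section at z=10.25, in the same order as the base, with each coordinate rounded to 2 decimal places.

Cross-section at z=10.25: (2.97,-0.27) (-4.32,1.89) (-3.14,-3.16)

t = z/height = 10.25/11 = 0.931818
s = 1 + (scale-1)·z/height = 1 + (0.94-1)·10.25/11 = 0.944091
θ = twist·z/height = -179°·10.25/11 = -166.7955° = -2.911130 rad
cos θ = -0.973561, sin θ = -0.228428 (intermediates below are computed at full precision and shown rounded to 5 d.p.)
v1: (-3,1) → rotate → (3.14911,-0.28828) → ×s → (2.97305,-0.27216) → (2.97,-0.27)
v2: (4,-3) → rotate → (-4.57953,2.00697) → ×s → (-4.32349,1.89476) → (-4.32,1.89)
v3: (4,2.5) → rotate → (-3.32317,-3.34761) → ×s → (-3.13738,-3.16045) → (-3.14,-3.16)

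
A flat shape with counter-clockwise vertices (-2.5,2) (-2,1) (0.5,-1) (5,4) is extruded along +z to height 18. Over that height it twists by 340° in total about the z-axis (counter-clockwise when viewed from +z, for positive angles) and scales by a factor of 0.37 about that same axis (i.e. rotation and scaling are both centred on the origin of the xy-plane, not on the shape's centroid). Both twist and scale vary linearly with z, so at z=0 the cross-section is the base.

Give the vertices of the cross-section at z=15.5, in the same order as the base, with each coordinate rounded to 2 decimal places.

t = z/height = 15.5/18 = 0.861111
s = 1 + (scale-1)·z/height = 1 + (0.37-1)·15.5/18 = 0.457500
θ = twist·z/height = 340°·15.5/18 = 292.7778° = 5.109936 rad
cos θ = 0.387158, sin θ = -0.922013 (intermediates below are computed at full precision and shown rounded to 5 d.p.)
v1: (-2.5,2) → rotate → (0.87613,3.07935) → ×s → (0.40083,1.40880) → (0.40,1.41)
v2: (-2,1) → rotate → (0.14770,2.23118) → ×s → (0.06757,1.02077) → (0.07,1.02)
v3: (0.5,-1) → rotate → (-0.72843,-0.84816) → ×s → (-0.33326,-0.38804) → (-0.33,-0.39)
v4: (5,4) → rotate → (5.62384,-3.06143) → ×s → (2.57291,-1.40061) → (2.57,-1.40)

Cross-section at z=15.5: (0.40,1.41) (0.07,1.02) (-0.33,-0.39) (2.57,-1.40)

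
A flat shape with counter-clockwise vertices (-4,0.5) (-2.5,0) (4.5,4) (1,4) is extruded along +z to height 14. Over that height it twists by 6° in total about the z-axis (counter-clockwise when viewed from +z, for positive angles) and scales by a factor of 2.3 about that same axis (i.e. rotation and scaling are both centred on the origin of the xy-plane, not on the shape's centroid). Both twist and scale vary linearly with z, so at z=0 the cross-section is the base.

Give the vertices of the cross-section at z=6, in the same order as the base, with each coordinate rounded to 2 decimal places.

t = z/height = 6/14 = 0.428571
s = 1 + (scale-1)·z/height = 1 + (2.3-1)·6/14 = 1.557143
θ = twist·z/height = 6°·6/14 = 2.5714° = 0.044880 rad
cos θ = 0.998993, sin θ = 0.044865 (intermediates below are computed at full precision and shown rounded to 5 d.p.)
v1: (-4,0.5) → rotate → (-4.01840,0.32004) → ×s → (-6.25723,0.49834) → (-6.26,0.50)
v2: (-2.5,0) → rotate → (-2.49748,-0.11216) → ×s → (-3.88894,-0.17465) → (-3.89,-0.17)
v3: (4.5,4) → rotate → (4.31601,4.19786) → ×s → (6.72064,6.53667) → (6.72,6.54)
v4: (1,4) → rotate → (0.81953,4.04084) → ×s → (1.27613,6.29216) → (1.28,6.29)

Cross-section at z=6: (-6.26,0.50) (-3.89,-0.17) (6.72,6.54) (1.28,6.29)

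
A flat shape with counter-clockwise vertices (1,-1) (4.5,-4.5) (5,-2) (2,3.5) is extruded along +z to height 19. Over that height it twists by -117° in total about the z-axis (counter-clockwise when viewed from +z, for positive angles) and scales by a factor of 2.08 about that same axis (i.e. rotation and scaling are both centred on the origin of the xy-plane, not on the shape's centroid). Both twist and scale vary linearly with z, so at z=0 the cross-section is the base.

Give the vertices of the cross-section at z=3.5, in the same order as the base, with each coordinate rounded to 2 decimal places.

Cross-section at z=3.5: (0.67,-1.56) (3.04,-7.00) (4.69,-4.43) (3.77,3.02)

t = z/height = 3.5/19 = 0.184211
s = 1 + (scale-1)·z/height = 1 + (2.08-1)·3.5/19 = 1.198947
θ = twist·z/height = -117°·3.5/19 = -21.5526° = -0.376164 rad
cos θ = 0.930081, sin θ = -0.367356 (intermediates below are computed at full precision and shown rounded to 5 d.p.)
v1: (1,-1) → rotate → (0.56272,-1.29744) → ×s → (0.67468,-1.55556) → (0.67,-1.56)
v2: (4.5,-4.5) → rotate → (2.53226,-5.83846) → ×s → (3.03605,-7.00001) → (3.04,-7.00)
v3: (5,-2) → rotate → (3.91569,-3.69694) → ×s → (4.69471,-4.43244) → (4.69,-4.43)
v4: (2,3.5) → rotate → (3.14591,2.52057) → ×s → (3.77178,3.02203) → (3.77,3.02)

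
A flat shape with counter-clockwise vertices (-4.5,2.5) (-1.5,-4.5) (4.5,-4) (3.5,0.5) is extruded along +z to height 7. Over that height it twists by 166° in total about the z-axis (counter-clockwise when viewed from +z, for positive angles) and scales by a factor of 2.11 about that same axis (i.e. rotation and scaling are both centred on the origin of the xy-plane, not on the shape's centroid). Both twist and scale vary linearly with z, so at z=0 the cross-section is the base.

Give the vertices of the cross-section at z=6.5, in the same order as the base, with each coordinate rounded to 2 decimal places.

Cross-section at z=6.5: (6.01,-8.55) (6.73,6.89) (-4.68,11.30) (-6.84,2.19)

t = z/height = 6.5/7 = 0.928571
s = 1 + (scale-1)·z/height = 1 + (2.11-1)·6.5/7 = 2.030714
θ = twist·z/height = 166°·6.5/7 = 154.1429° = 2.690300 rad
cos θ = -0.899884, sin θ = 0.436129 (intermediates below are computed at full precision and shown rounded to 5 d.p.)
v1: (-4.5,2.5) → rotate → (2.95916,-4.21229) → ×s → (6.00920,-8.55396) → (6.01,-8.55)
v2: (-1.5,-4.5) → rotate → (3.31241,3.39529) → ×s → (6.72655,6.89486) → (6.73,6.89)
v3: (4.5,-4) → rotate → (-2.30496,5.56212) → ×s → (-4.68072,11.29507) → (-4.68,11.30)
v4: (3.5,0.5) → rotate → (-3.36766,1.07651) → ×s → (-6.83875,2.18608) → (-6.84,2.19)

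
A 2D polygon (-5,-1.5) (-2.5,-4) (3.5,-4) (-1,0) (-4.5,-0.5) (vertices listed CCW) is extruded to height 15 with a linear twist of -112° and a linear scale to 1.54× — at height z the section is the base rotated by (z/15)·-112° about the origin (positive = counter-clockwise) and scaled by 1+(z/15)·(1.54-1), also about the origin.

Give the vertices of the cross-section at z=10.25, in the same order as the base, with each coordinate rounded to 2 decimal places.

t = z/height = 10.25/15 = 0.683333
s = 1 + (scale-1)·z/height = 1 + (1.54-1)·10.25/15 = 1.369000
θ = twist·z/height = -112°·10.25/15 = -76.5333° = -1.335759 rad
cos θ = 0.232880, sin θ = -0.972506 (intermediates below are computed at full precision and shown rounded to 5 d.p.)
v1: (-5,-1.5) → rotate → (-2.62316,4.51321) → ×s → (-3.59110,6.17858) → (-3.59,6.18)
v2: (-2.5,-4) → rotate → (-4.47222,1.49975) → ×s → (-6.12247,2.05315) → (-6.12,2.05)
v3: (3.5,-4) → rotate → (-3.07494,-4.33529) → ×s → (-4.20960,-5.93501) → (-4.21,-5.94)
v4: (-1,0) → rotate → (-0.23288,0.97251) → ×s → (-0.31881,1.33136) → (-0.32,1.33)
v5: (-4.5,-0.5) → rotate → (-1.53421,4.25984) → ×s → (-2.10033,5.83171) → (-2.10,5.83)

Cross-section at z=10.25: (-3.59,6.18) (-6.12,2.05) (-4.21,-5.94) (-0.32,1.33) (-2.10,5.83)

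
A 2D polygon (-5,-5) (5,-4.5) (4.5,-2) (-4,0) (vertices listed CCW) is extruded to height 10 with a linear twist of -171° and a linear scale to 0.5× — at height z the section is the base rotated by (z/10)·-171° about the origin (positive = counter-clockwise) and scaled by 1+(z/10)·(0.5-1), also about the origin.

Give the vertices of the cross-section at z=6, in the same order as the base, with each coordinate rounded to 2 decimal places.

Cross-section at z=6: (-2.65,4.18) (-3.84,-2.73) (-2.05,-2.77) (0.61,2.73)

t = z/height = 6/10 = 0.6
s = 1 + (scale-1)·z/height = 1 + (0.5-1)·6/10 = 0.700000
θ = twist·z/height = -171°·6/10 = -102.6000° = -1.790708 rad
cos θ = -0.218143, sin θ = -0.975917 (intermediates below are computed at full precision and shown rounded to 5 d.p.)
v1: (-5,-5) → rotate → (-3.78887,5.97030) → ×s → (-2.65221,4.17921) → (-2.65,4.18)
v2: (5,-4.5) → rotate → (-5.48234,-3.89794) → ×s → (-3.83764,-2.72856) → (-3.84,-2.73)
v3: (4.5,-2) → rotate → (-2.93348,-3.95534) → ×s → (-2.05343,-2.76874) → (-2.05,-2.77)
v4: (-4,0) → rotate → (0.87257,3.90367) → ×s → (0.61080,2.73257) → (0.61,2.73)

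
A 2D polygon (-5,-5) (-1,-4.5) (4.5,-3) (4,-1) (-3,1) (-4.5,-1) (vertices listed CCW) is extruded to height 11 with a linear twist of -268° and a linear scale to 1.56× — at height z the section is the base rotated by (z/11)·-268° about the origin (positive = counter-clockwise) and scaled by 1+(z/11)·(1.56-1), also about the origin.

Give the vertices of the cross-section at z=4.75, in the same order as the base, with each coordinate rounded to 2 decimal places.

t = z/height = 4.75/11 = 0.431818
s = 1 + (scale-1)·z/height = 1 + (1.56-1)·4.75/11 = 1.241818
θ = twist·z/height = -268°·4.75/11 = -115.7273° = -2.019822 rad
cos θ = -0.434088, sin θ = -0.900870 (intermediates below are computed at full precision and shown rounded to 5 d.p.)
v1: (-5,-5) → rotate → (-2.33391,6.67479) → ×s → (-2.89830,8.28888) → (-2.90,8.29)
v2: (-1,-4.5) → rotate → (-3.61983,2.85427) → ×s → (-4.49517,3.54448) → (-4.50,3.54)
v3: (4.5,-3) → rotate → (-4.65601,-2.75165) → ×s → (-5.78191,-3.41705) → (-5.78,-3.42)
v4: (4,-1) → rotate → (-2.63722,-3.16939) → ×s → (-3.27495,-3.93581) → (-3.27,-3.94)
v5: (-3,1) → rotate → (2.20313,2.26852) → ×s → (2.73589,2.81709) → (2.74,2.82)
v6: (-4.5,-1) → rotate → (1.05253,4.48801) → ×s → (1.30705,5.57329) → (1.31,5.57)

Cross-section at z=4.75: (-2.90,8.29) (-4.50,3.54) (-5.78,-3.42) (-3.27,-3.94) (2.74,2.82) (1.31,5.57)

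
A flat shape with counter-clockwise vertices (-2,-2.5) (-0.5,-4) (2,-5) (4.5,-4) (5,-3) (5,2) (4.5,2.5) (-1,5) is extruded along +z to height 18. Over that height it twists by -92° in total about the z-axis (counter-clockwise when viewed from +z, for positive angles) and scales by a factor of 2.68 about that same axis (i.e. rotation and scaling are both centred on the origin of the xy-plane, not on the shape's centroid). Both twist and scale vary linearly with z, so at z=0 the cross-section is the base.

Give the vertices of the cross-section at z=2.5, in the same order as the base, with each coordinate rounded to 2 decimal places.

t = z/height = 2.5/18 = 0.138889
s = 1 + (scale-1)·z/height = 1 + (2.68-1)·2.5/18 = 1.233333
θ = twist·z/height = -92°·2.5/18 = -12.7778° = -0.223014 rad
cos θ = 0.975235, sin θ = -0.221170 (intermediates below are computed at full precision and shown rounded to 5 d.p.)
v1: (-2,-2.5) → rotate → (-2.50340,-1.99575) → ×s → (-3.08752,-2.46142) → (-3.09,-2.46)
v2: (-0.5,-4) → rotate → (-1.37230,-3.79036) → ×s → (-1.69250,-4.67477) → (-1.69,-4.67)
v3: (2,-5) → rotate → (0.84462,-5.31852) → ×s → (1.04170,-6.55950) → (1.04,-6.56)
v4: (4.5,-4) → rotate → (3.50388,-4.89621) → ×s → (4.32145,-6.03866) → (4.32,-6.04)
v5: (5,-3) → rotate → (4.21267,-4.03156) → ×s → (5.19562,-4.97225) → (5.20,-4.97)
v6: (5,2) → rotate → (5.31852,0.84462) → ×s → (6.55950,1.04170) → (6.56,1.04)
v7: (4.5,2.5) → rotate → (4.94148,1.44282) → ×s → (6.09450,1.77948) → (6.09,1.78)
v8: (-1,5) → rotate → (0.13062,5.09735) → ×s → (0.16109,6.28673) → (0.16,6.29)

Cross-section at z=2.5: (-3.09,-2.46) (-1.69,-4.67) (1.04,-6.56) (4.32,-6.04) (5.20,-4.97) (6.56,1.04) (6.09,1.78) (0.16,6.29)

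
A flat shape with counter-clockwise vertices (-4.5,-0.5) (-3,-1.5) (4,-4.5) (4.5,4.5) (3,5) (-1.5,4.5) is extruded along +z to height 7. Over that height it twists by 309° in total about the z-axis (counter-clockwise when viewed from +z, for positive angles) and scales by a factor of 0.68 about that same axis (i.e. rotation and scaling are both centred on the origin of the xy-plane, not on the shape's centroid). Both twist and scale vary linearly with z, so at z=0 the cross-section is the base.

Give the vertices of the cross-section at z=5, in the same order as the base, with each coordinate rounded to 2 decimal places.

Cross-section at z=5: (2.38,2.56) (1.00,2.39) (-4.60,0.62) (-0.37,-4.90) (0.76,-4.43) (3.14,-1.88)

t = z/height = 5/7 = 0.714286
s = 1 + (scale-1)·z/height = 1 + (0.68-1)·5/7 = 0.771429
θ = twist·z/height = 309°·5/7 = 220.7143° = 3.852191 rad
cos θ = -0.757972, sin θ = -0.652287 (intermediates below are computed at full precision and shown rounded to 5 d.p.)
v1: (-4.5,-0.5) → rotate → (3.08473,3.31428) → ×s → (2.37965,2.55673) → (2.38,2.56)
v2: (-3,-1.5) → rotate → (1.29548,3.09382) → ×s → (0.99937,2.38666) → (1.00,2.39)
v3: (4,-4.5) → rotate → (-5.96718,0.80172) → ×s → (-4.60325,0.61847) → (-4.60,0.62)
v4: (4.5,4.5) → rotate → (-0.47558,-6.34617) → ×s → (-0.36688,-4.89561) → (-0.37,-4.90)
v5: (3,5) → rotate → (0.98752,-5.74672) → ×s → (0.76180,-4.43318) → (0.76,-4.43)
v6: (-1.5,4.5) → rotate → (4.07225,-2.43244) → ×s → (3.14145,-1.87645) → (3.14,-1.88)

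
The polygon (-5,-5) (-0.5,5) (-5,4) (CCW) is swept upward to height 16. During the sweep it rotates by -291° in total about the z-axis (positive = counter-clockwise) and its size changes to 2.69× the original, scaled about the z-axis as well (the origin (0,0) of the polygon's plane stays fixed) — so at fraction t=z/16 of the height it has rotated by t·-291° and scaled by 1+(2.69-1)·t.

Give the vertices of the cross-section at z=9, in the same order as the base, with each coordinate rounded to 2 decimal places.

t = z/height = 9/16 = 0.5625
s = 1 + (scale-1)·z/height = 1 + (2.69-1)·9/16 = 1.950625
θ = twist·z/height = -291°·9/16 = -163.6875° = -2.856886 rad
cos θ = -0.959744, sin θ = -0.280876 (intermediates below are computed at full precision and shown rounded to 5 d.p.)
v1: (-5,-5) → rotate → (3.39434,6.20310) → ×s → (6.62108,12.09992) → (6.62,12.10)
v2: (-0.5,5) → rotate → (1.88425,-4.65828) → ×s → (3.67547,-9.08656) → (3.68,-9.09)
v3: (-5,4) → rotate → (5.92222,-2.43460) → ×s → (11.55204,-4.74898) → (11.55,-4.75)

Cross-section at z=9: (6.62,12.10) (3.68,-9.09) (11.55,-4.75)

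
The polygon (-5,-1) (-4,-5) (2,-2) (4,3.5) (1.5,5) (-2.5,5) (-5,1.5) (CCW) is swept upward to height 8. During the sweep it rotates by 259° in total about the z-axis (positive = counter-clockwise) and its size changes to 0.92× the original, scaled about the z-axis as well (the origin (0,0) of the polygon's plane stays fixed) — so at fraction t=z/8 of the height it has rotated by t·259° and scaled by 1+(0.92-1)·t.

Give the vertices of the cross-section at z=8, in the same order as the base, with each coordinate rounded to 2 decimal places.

Cross-section at z=8: (-0.03,4.69) (-3.81,4.49) (-2.16,-1.46) (2.46,-4.23) (4.25,-2.23) (4.95,1.38) (2.23,4.25)

t = z/height = 8/8 = 1
s = 1 + (scale-1)·z/height = 1 + (0.92-1)·8/8 = 0.920000
θ = twist·z/height = 259°·8/8 = 259.0000° = 4.520403 rad
cos θ = -0.190809, sin θ = -0.981627 (intermediates below are computed at full precision and shown rounded to 5 d.p.)
v1: (-5,-1) → rotate → (-0.02758,5.09894) → ×s → (-0.02538,4.69103) → (-0.03,4.69)
v2: (-4,-5) → rotate → (-4.14490,4.88055) → ×s → (-3.81331,4.49011) → (-3.81,4.49)
v3: (2,-2) → rotate → (-2.34487,-1.58164) → ×s → (-2.15728,-1.45511) → (-2.16,-1.46)
v4: (4,3.5) → rotate → (2.67246,-4.59434) → ×s → (2.45866,-4.22679) → (2.46,-4.23)
v5: (1.5,5) → rotate → (4.62192,-2.42649) → ×s → (4.25217,-2.23237) → (4.25,-2.23)
v6: (-2.5,5) → rotate → (5.38516,1.50002) → ×s → (4.95435,1.38002) → (4.95,1.38)
v7: (-5,1.5) → rotate → (2.42649,4.62192) → ×s → (2.23237,4.25217) → (2.23,4.25)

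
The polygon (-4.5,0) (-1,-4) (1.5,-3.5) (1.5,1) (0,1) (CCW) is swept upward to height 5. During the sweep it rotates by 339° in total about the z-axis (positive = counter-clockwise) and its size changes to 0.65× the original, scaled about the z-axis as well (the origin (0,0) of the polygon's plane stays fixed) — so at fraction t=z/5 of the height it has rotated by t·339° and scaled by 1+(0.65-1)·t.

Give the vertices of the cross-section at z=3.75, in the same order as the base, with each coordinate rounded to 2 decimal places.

Cross-section at z=3.75: (0.90,3.19) (-2.64,1.51) (-2.78,-0.36) (0.41,-1.26) (0.71,-0.20)

t = z/height = 3.75/5 = 0.75
s = 1 + (scale-1)·z/height = 1 + (0.65-1)·3.75/5 = 0.737500
θ = twist·z/height = 339°·3.75/5 = 254.2500° = 4.437500 rad
cos θ = -0.271440, sin θ = -0.962455 (intermediates below are computed at full precision and shown rounded to 5 d.p.)
v1: (-4.5,0) → rotate → (1.22148,4.33105) → ×s → (0.90084,3.19415) → (0.90,3.19)
v2: (-1,-4) → rotate → (-3.57838,2.04822) → ×s → (-2.63906,1.51056) → (-2.64,1.51)
v3: (1.5,-3.5) → rotate → (-3.77575,-0.49364) → ×s → (-2.78462,-0.36406) → (-2.78,-0.36)
v4: (1.5,1) → rotate → (0.55529,-1.71512) → ×s → (0.40953,-1.26490) → (0.41,-1.26)
v5: (0,1) → rotate → (0.96246,-0.27144) → ×s → (0.70981,-0.20019) → (0.71,-0.20)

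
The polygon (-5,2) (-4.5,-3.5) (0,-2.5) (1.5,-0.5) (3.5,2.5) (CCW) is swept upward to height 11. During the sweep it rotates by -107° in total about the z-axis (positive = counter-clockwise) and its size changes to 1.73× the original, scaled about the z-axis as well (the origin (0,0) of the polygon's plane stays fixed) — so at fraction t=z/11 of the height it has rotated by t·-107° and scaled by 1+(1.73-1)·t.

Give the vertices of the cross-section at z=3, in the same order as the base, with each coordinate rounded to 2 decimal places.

Cross-section at z=3: (-4.07,5.02) (-6.76,-1.03) (-1.46,-2.62) (1.28,-1.40) (5.13,0.57)

t = z/height = 3/11 = 0.272727
s = 1 + (scale-1)·z/height = 1 + (1.73-1)·3/11 = 1.199091
θ = twist·z/height = -107°·3/11 = -29.1818° = -0.509319 rad
cos θ = 0.873077, sin θ = -0.487583 (intermediates below are computed at full precision and shown rounded to 5 d.p.)
v1: (-5,2) → rotate → (-3.39022,4.18407) → ×s → (-4.06518,5.01708) → (-4.07,5.02)
v2: (-4.5,-3.5) → rotate → (-5.63539,-0.86165) → ×s → (-6.75734,-1.03319) → (-6.76,-1.03)
v3: (0,-2.5) → rotate → (-1.21896,-2.18269) → ×s → (-1.46164,-2.61725) → (-1.46,-2.62)
v4: (1.5,-0.5) → rotate → (1.06582,-1.16791) → ×s → (1.27802,-1.40043) → (1.28,-1.40)
v5: (3.5,2.5) → rotate → (4.27473,0.47615) → ×s → (5.12578,0.57095) → (5.13,0.57)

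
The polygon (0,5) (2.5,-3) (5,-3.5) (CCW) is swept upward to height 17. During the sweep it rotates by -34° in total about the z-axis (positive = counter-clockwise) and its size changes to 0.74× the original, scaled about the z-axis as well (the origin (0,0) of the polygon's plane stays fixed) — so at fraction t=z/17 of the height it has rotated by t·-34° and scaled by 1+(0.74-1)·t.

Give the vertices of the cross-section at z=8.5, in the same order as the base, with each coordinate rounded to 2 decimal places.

t = z/height = 8.5/17 = 0.5
s = 1 + (scale-1)·z/height = 1 + (0.74-1)·8.5/17 = 0.870000
θ = twist·z/height = -34°·8.5/17 = -17.0000° = -0.296706 rad
cos θ = 0.956305, sin θ = -0.292372 (intermediates below are computed at full precision and shown rounded to 5 d.p.)
v1: (0,5) → rotate → (1.46186,4.78152) → ×s → (1.27182,4.15993) → (1.27,4.16)
v2: (2.5,-3) → rotate → (1.51365,-3.59984) → ×s → (1.31687,-3.13186) → (1.32,-3.13)
v3: (5,-3.5) → rotate → (3.75822,-4.80893) → ×s → (3.26965,-4.18376) → (3.27,-4.18)

Cross-section at z=8.5: (1.27,4.16) (1.32,-3.13) (3.27,-4.18)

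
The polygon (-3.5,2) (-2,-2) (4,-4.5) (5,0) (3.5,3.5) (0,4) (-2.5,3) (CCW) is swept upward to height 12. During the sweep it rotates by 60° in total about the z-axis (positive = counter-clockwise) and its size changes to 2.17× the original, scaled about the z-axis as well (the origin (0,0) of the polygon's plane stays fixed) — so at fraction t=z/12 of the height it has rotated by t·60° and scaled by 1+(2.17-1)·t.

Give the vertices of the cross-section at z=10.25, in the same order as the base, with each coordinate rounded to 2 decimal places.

t = z/height = 10.25/12 = 0.854167
s = 1 + (scale-1)·z/height = 1 + (2.17-1)·10.25/12 = 1.999375
θ = twist·z/height = 60°·10.25/12 = 51.2500° = 0.894481 rad
cos θ = 0.625923, sin θ = 0.779884 (intermediates below are computed at full precision and shown rounded to 5 d.p.)
v1: (-3.5,2) → rotate → (-3.75050,-1.47775) → ×s → (-7.49866,-2.95457) → (-7.50,-2.95)
v2: (-2,-2) → rotate → (0.30792,-2.81162) → ×s → (0.61565,-5.62147) → (0.62,-5.62)
v3: (4,-4.5) → rotate → (6.01317,0.30288) → ×s → (12.02259,0.60558) → (12.02,0.61)
v4: (5,0) → rotate → (3.12962,3.89942) → ×s → (6.25728,7.79641) → (6.26,7.80)
v5: (3.5,3.5) → rotate → (-0.53886,4.92033) → ×s → (-1.07739,9.83758) → (-1.08,9.84)
v6: (0,4) → rotate → (-3.11954,2.50369) → ×s → (-6.23713,5.00582) → (-6.24,5.01)
v7: (-2.5,3) → rotate → (-3.90446,-0.07194) → ×s → (-7.80648,-0.14384) → (-7.81,-0.14)

Cross-section at z=10.25: (-7.50,-2.95) (0.62,-5.62) (12.02,0.61) (6.26,7.80) (-1.08,9.84) (-6.24,5.01) (-7.81,-0.14)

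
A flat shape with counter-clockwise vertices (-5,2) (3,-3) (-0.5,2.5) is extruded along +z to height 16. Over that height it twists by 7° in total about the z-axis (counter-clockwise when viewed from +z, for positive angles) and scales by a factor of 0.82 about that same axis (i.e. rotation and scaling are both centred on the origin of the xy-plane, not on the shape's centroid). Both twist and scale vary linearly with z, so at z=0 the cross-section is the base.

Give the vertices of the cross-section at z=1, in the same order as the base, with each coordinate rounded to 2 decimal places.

t = z/height = 1/16 = 0.0625
s = 1 + (scale-1)·z/height = 1 + (0.82-1)·1/16 = 0.988750
θ = twist·z/height = 7°·1/16 = 0.4375° = 0.007636 rad
cos θ = 0.999971, sin θ = 0.007636 (intermediates below are computed at full precision and shown rounded to 5 d.p.)
v1: (-5,2) → rotate → (-5.01513,1.96176) → ×s → (-4.95871,1.93969) → (-4.96,1.94)
v2: (3,-3) → rotate → (3.02282,-2.97701) → ×s → (2.98881,-2.94351) → (2.99,-2.94)
v3: (-0.5,2.5) → rotate → (-0.51907,2.49611) → ×s → (-0.51324,2.46803) → (-0.51,2.47)

Cross-section at z=1: (-4.96,1.94) (2.99,-2.94) (-0.51,2.47)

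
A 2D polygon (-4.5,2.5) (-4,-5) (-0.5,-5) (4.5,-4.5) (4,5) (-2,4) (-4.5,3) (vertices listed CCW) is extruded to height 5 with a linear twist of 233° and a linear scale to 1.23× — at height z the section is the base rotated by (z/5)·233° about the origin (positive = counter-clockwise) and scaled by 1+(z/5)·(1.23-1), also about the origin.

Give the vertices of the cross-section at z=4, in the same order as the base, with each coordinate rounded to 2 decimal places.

t = z/height = 4/5 = 0.8
s = 1 + (scale-1)·z/height = 1 + (1.23-1)·4/5 = 1.184000
θ = twist·z/height = 233°·4/5 = 186.4000° = 3.253294 rad
cos θ = -0.993768, sin θ = -0.111469 (intermediates below are computed at full precision and shown rounded to 5 d.p.)
v1: (-4.5,2.5) → rotate → (4.75063,-1.98281) → ×s → (5.62474,-2.34765) → (5.62,-2.35)
v2: (-4,-5) → rotate → (3.41773,5.41472) → ×s → (4.04659,6.41102) → (4.05,6.41)
v3: (-0.5,-5) → rotate → (-0.06046,5.02457) → ×s → (-0.07159,5.94910) → (-0.07,5.95)
v4: (4.5,-4.5) → rotate → (-4.97357,3.97035) → ×s → (-5.88870,4.70089) → (-5.89,4.70)
v5: (4,5) → rotate → (-3.41773,-5.41472) → ×s → (-4.04659,-6.41102) → (-4.05,-6.41)
v6: (-2,4) → rotate → (2.43341,-3.75213) → ×s → (2.88116,-4.44253) → (2.88,-4.44)
v7: (-4.5,3) → rotate → (4.80636,-2.47969) → ×s → (5.69073,-2.93596) → (5.69,-2.94)

Cross-section at z=4: (5.62,-2.35) (4.05,6.41) (-0.07,5.95) (-5.89,4.70) (-4.05,-6.41) (2.88,-4.44) (5.69,-2.94)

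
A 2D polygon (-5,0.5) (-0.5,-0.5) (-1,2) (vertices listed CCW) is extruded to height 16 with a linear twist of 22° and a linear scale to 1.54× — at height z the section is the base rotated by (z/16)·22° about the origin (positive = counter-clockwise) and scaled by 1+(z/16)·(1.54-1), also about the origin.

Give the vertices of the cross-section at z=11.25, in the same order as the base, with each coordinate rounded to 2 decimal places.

Cross-section at z=11.25: (-6.83,-1.18) (-0.48,-0.85) (-2.07,2.29)

t = z/height = 11.25/16 = 0.703125
s = 1 + (scale-1)·z/height = 1 + (1.54-1)·11.25/16 = 1.379688
θ = twist·z/height = 22°·11.25/16 = 15.4688° = 0.269981 rad
cos θ = 0.963776, sin θ = 0.266713 (intermediates below are computed at full precision and shown rounded to 5 d.p.)
v1: (-5,0.5) → rotate → (-4.95224,-0.85168) → ×s → (-6.83254,-1.17505) → (-6.83,-1.18)
v2: (-0.5,-0.5) → rotate → (-0.34853,-0.61524) → ×s → (-0.48086,-0.84885) → (-0.48,-0.85)
v3: (-1,2) → rotate → (-1.49720,1.66084) → ×s → (-2.06567,2.29144) → (-2.07,2.29)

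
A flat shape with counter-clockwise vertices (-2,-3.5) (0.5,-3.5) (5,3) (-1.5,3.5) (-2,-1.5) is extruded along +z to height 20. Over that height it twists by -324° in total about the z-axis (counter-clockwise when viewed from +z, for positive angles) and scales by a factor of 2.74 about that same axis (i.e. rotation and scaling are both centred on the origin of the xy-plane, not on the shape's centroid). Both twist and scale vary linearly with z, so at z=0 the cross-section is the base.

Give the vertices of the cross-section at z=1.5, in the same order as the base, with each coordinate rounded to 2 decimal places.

Cross-section at z=1.5: (-3.69,-2.68) (-1.11,-3.84) (6.55,0.76) (0.08,4.30) (-2.76,-0.62)

t = z/height = 1.5/20 = 0.075
s = 1 + (scale-1)·z/height = 1 + (2.74-1)·1.5/20 = 1.130500
θ = twist·z/height = -324°·1.5/20 = -24.3000° = -0.424115 rad
cos θ = 0.911403, sin θ = -0.411514 (intermediates below are computed at full precision and shown rounded to 5 d.p.)
v1: (-2,-3.5) → rotate → (-3.26311,-2.36688) → ×s → (-3.68894,-2.67576) → (-3.69,-2.68)
v2: (0.5,-3.5) → rotate → (-0.98460,-3.39567) → ×s → (-1.11309,-3.83880) → (-1.11,-3.84)
v3: (5,3) → rotate → (5.79156,0.67664) → ×s → (6.54736,0.76494) → (6.55,0.76)
v4: (-1.5,3.5) → rotate → (0.07320,3.80718) → ×s → (0.08275,4.30402) → (0.08,4.30)
v5: (-2,-1.5) → rotate → (-2.44008,-0.54408) → ×s → (-2.75851,-0.61508) → (-2.76,-0.62)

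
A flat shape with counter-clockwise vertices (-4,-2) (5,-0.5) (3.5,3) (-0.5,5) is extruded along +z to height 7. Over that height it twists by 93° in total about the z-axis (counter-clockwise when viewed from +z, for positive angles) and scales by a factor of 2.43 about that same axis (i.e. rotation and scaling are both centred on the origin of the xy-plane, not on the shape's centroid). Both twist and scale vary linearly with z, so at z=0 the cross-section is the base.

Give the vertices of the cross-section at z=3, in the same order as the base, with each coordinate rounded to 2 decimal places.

Cross-section at z=3: (-2.89,-6.61) (6.71,4.55) (1.23,7.33) (-5.79,5.67)

t = z/height = 3/7 = 0.428571
s = 1 + (scale-1)·z/height = 1 + (2.43-1)·3/7 = 1.612857
θ = twist·z/height = 93°·3/7 = 39.8571° = 0.695638 rad
cos θ = 0.767645, sin θ = 0.640876 (intermediates below are computed at full precision and shown rounded to 5 d.p.)
v1: (-4,-2) → rotate → (-1.78883,-4.09879) → ×s → (-2.88512,-6.61077) → (-2.89,-6.61)
v2: (5,-0.5) → rotate → (4.15866,2.82056) → ×s → (6.70733,4.54915) → (6.71,4.55)
v3: (3.5,3) → rotate → (0.76413,4.54600) → ×s → (1.23243,7.33205) → (1.23,7.33)
v4: (-0.5,5) → rotate → (-3.58820,3.51779) → ×s → (-5.78725,5.67369) → (-5.79,5.67)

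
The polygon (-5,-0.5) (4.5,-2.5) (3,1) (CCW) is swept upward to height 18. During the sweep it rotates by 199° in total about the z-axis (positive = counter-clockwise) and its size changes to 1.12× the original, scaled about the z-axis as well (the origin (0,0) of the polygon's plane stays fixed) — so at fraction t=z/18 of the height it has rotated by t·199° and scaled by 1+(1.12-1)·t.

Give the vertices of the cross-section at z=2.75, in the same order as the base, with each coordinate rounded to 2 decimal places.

t = z/height = 2.75/18 = 0.152778
s = 1 + (scale-1)·z/height = 1 + (1.12-1)·2.75/18 = 1.018333
θ = twist·z/height = 199°·2.75/18 = 30.4028° = 0.530629 rad
cos θ = 0.862489, sin θ = 0.506076 (intermediates below are computed at full precision and shown rounded to 5 d.p.)
v1: (-5,-0.5) → rotate → (-4.05941,-2.96162) → ×s → (-4.13383,-3.01592) → (-4.13,-3.02)
v2: (4.5,-2.5) → rotate → (5.14639,0.12112) → ×s → (5.24074,0.12334) → (5.24,0.12)
v3: (3,1) → rotate → (2.08139,2.38072) → ×s → (2.11955,2.42436) → (2.12,2.42)

Cross-section at z=2.75: (-4.13,-3.02) (5.24,0.12) (2.12,2.42)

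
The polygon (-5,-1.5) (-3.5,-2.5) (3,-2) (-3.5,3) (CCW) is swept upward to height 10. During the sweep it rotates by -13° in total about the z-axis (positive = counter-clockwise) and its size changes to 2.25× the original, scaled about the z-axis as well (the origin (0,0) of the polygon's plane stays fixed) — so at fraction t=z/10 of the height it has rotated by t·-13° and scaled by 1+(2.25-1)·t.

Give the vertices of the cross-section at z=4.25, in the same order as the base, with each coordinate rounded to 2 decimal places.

t = z/height = 4.25/10 = 0.425
s = 1 + (scale-1)·z/height = 1 + (2.25-1)·4.25/10 = 1.531250
θ = twist·z/height = -13°·4.25/10 = -5.5250° = -0.096429 rad
cos θ = 0.995354, sin θ = -0.096280 (intermediates below are computed at full precision and shown rounded to 5 d.p.)
v1: (-5,-1.5) → rotate → (-5.12119,-1.01163) → ×s → (-7.84182,-1.54906) → (-7.84,-1.55)
v2: (-3.5,-2.5) → rotate → (-3.72444,-2.15141) → ×s → (-5.70305,-3.29434) → (-5.70,-3.29)
v3: (3,-2) → rotate → (2.79350,-2.27955) → ×s → (4.27755,-3.49056) → (4.28,-3.49)
v4: (-3.5,3) → rotate → (-3.19490,3.32304) → ×s → (-4.89219,5.08841) → (-4.89,5.09)

Cross-section at z=4.25: (-7.84,-1.55) (-5.70,-3.29) (4.28,-3.49) (-4.89,5.09)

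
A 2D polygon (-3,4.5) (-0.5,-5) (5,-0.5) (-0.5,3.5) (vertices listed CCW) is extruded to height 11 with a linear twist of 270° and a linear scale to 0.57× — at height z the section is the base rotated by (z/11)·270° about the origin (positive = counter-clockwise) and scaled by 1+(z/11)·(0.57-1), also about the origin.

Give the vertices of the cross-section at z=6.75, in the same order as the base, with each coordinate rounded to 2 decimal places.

t = z/height = 6.75/11 = 0.613636
s = 1 + (scale-1)·z/height = 1 + (0.57-1)·6.75/11 = 0.736136
θ = twist·z/height = 270°·6.75/11 = 165.6818° = 2.891693 rad
cos θ = -0.968937, sin θ = 0.247307 (intermediates below are computed at full precision and shown rounded to 5 d.p.)
v1: (-3,4.5) → rotate → (1.79393,-5.10214) → ×s → (1.32058,-3.75587) → (1.32,-3.76)
v2: (-0.5,-5) → rotate → (1.72100,4.72103) → ×s → (1.26689,3.47532) → (1.27,3.48)
v3: (5,-0.5) → rotate → (-4.72103,1.72100) → ×s → (-3.47532,1.26689) → (-3.48,1.27)
v4: (-0.5,3.5) → rotate → (-0.38110,-3.51493) → ×s → (-0.28054,-2.58747) → (-0.28,-2.59)

Cross-section at z=6.75: (1.32,-3.76) (1.27,3.48) (-3.48,1.27) (-0.28,-2.59)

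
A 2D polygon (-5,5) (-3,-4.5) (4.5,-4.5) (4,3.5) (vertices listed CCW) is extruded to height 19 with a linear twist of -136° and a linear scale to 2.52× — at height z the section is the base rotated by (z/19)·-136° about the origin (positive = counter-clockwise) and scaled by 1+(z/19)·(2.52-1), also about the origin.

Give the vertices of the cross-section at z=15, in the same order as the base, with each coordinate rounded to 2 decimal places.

t = z/height = 15/19 = 0.789474
s = 1 + (scale-1)·z/height = 1 + (2.52-1)·15/19 = 2.200000
θ = twist·z/height = -136°·15/19 = -107.3684° = -1.873932 rad
cos θ = -0.298515, sin θ = -0.954405 (intermediates below are computed at full precision and shown rounded to 5 d.p.)
v1: (-5,5) → rotate → (6.26460,3.27945) → ×s → (13.78212,7.21479) → (13.78,7.21)
v2: (-3,-4.5) → rotate → (-3.39928,4.20653) → ×s → (-7.47841,9.25437) → (-7.48,9.25)
v3: (4.5,-4.5) → rotate → (-5.63814,-2.95151) → ×s → (-12.40391,-6.49331) → (-12.40,-6.49)
v4: (4,3.5) → rotate → (2.14636,-4.86242) → ×s → (4.72199,-10.69733) → (4.72,-10.70)

Cross-section at z=15: (13.78,7.21) (-7.48,9.25) (-12.40,-6.49) (4.72,-10.70)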